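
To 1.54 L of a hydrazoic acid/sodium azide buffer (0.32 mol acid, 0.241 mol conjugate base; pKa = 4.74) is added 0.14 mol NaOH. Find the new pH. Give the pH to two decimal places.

pH = 5.07

After neutralization: n(HN3) = 0.18 mol, n(N3-) = 0.381 mol.
pH = pKa + log([A⁻]/[HA]) = 4.74 + log(0.381/0.18) = 4.74 +0.326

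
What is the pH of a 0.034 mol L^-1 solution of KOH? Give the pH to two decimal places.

pH = 12.53

KOH is a strong base; [OH-] = 0.034 M.
pOH = -log(0.034) = 1.47
pH = 14.00 - 1.47 = 12.53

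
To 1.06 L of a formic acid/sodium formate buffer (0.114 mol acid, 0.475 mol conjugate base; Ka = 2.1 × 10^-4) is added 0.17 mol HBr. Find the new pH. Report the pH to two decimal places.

After neutralization: n(HCOOH) = 0.284 mol, n(HCOO-) = 0.305 mol.
pKa = −log(2.1 × 10^-4) = 3.678
Henderson–Hasselbalch with mole ratio 0.305/0.284: pH = 3.678 + (+0.031)

pH = 3.71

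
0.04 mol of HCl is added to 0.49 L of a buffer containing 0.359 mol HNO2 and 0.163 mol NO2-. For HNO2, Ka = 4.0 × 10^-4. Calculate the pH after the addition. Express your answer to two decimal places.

Added H+ converts NO2- to HNO2: HNO2 → 0.399 mol, NO2- → 0.123 mol.
pKa = −log(4.0 × 10^-4) = 3.398
pH = pKa + log([A⁻]/[HA]) = 3.398 + log(0.123/0.399) = 3.398 -0.511

pH = 2.89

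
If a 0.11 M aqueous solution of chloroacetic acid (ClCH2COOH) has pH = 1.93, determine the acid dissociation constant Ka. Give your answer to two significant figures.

Ka = 1.4 × 10^-3

[H+] = 10^(-1.93) = 1.17 × 10^-2 M
At equilibrium [HA] = 0.11 − 1.17 × 10^-2 = 9.83 × 10^-2 M
Ka = [H+][A-]/[HA] = (1.17 × 10^-2)² / 9.83 × 10^-2 = 1.4 × 10^-3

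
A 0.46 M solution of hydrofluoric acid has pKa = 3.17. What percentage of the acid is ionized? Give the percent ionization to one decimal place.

HF ⇌ F- + H+; let x = [H+] at equilibrium.
Ka = 10^(−3.17) = 6.76 × 10^-4
x ≈ √(Ka·C₀) = √(6.76 × 10^-4 × 0.46) = 1.76 × 10^-2 M
Fraction ionized = 1.76 × 10^-2 / 0.46 = 0.0383 → 3.8%

3.8%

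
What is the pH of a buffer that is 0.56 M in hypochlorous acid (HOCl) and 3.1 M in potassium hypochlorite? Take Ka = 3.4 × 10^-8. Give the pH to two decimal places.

pKa = −log(3.4 × 10^-8) = 7.469
Using pH = pKa + log([base]/[acid]) with [base]/[acid] = 3.1/0.56:
pH = 7.469 + (+0.743) = 8.21

pH = 8.21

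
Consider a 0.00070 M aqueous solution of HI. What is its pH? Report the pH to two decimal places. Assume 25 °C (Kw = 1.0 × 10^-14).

pH = 3.15

HI is a strong acid and dissociates completely, so [H+] = 0.00070 M.
pH = -log(0.0007) = 3.15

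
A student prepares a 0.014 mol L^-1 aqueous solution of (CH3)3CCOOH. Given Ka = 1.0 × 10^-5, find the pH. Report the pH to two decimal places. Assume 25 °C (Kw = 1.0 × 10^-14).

(CH3)3CCOOH ⇌ (CH3)3CCOO- + H+
From the ICE table, Ka = [H+]²/(0.014 − [H+]) = 1.0 × 10^-5.
Assume [H+] ≪ 0.014: [H+] ≈ √(1.0 × 10^-5 × 0.014) = 3.74 × 10^-4 M
([H+]/C₀ = 2.7% < 5%, so the approximation holds.)
pH = −log(3.74 × 10^-4) = 3.43

pH = 3.43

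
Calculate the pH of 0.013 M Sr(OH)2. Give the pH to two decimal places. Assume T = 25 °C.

Sr(OH)2 is a strong base (each formula unit releases 2 OH-); [OH-] = 0.026 M.
pOH = -log(0.026) = 1.59
pH = 14.00 - 1.59 = 12.41

pH = 12.41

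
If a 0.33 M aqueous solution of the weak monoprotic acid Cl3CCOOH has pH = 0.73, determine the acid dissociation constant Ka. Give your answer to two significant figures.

[H+] = 10^(-0.73) = 1.86 × 10^-1 M
At equilibrium [HA] = 0.33 − 1.86 × 10^-1 = 1.44 × 10^-1 M
Ka = [H+][A-]/[HA] = (1.86 × 10^-1)² / 1.44 × 10^-1 = 2.4 × 10^-1

Ka = 2.4 × 10^-1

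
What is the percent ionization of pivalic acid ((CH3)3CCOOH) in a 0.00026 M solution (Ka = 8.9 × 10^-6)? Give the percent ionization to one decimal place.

(CH3)3CCOOH ⇌ (CH3)3CCOO- + H+; let x = [H+] at equilibrium.
Solve x² + 8.9e-06x − 2.31e-09 = 0 → x = 4.39 × 10^-5 M
Fraction ionized = 4.39 × 10^-5 / 0.00026 = 0.1688 → 16.9%

16.9%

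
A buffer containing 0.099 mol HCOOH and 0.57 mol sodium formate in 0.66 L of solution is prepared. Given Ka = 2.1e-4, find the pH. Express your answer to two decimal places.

pKa = −log(2.1 × 10^-4) = 3.678
Henderson–Hasselbalch: pH = pKa + log([HCOO-]/[HCOOH]) = 3.678 + log(0.57/0.099)
pH = 3.678 + (+0.760) = 4.44

pH = 4.44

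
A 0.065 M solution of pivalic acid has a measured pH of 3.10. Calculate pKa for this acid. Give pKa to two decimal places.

[H+] = 10^(-3.10) = 7.94 × 10^-4 M
At equilibrium [HA] = 0.065 − 7.94 × 10^-4 = 6.42 × 10^-2 M
Ka = [H+][A-]/[HA] = (7.94 × 10^-4)² / 6.42 × 10^-2 = 9.82 × 10^-6
pKa = -log(9.82 × 10^-6) = 5.01

pKa = 5.01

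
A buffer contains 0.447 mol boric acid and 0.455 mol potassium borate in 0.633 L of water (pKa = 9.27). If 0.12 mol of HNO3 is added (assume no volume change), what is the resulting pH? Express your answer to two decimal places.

Added H+ converts B(OH)4- to B(OH)3: B(OH)3 → 0.567 mol, B(OH)4- → 0.335 mol.
Henderson–Hasselbalch with mole ratio 0.335/0.567: pH = 9.27 + (-0.229)

pH = 9.04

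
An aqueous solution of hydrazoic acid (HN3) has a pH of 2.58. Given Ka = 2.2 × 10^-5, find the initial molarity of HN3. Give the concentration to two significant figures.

C₀ = 3.2 × 10^-1 M

[H+] = 10^(-2.58) = 2.63 × 10^-3 M = x
Ka = x²/(C₀ − x) ⇒ C₀ = x + x²/Ka
C₀ = 2.63 × 10^-3 + (2.63 × 10^-3)²/(2.2 × 10^-5) = 3.17 × 10^-1 M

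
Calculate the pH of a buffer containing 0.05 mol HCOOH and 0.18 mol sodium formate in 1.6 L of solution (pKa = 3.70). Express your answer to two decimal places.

Henderson–Hasselbalch: pH = pKa + log([HCOO-]/[HCOOH]) = 3.70 + log(0.18/0.05)
pH = 3.70 + (+0.556) = 4.26

pH = 4.26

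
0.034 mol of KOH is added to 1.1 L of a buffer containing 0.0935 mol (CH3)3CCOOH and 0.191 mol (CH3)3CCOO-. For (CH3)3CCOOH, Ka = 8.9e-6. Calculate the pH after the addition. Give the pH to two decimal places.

OH- converts (CH3)3CCOOH to (CH3)3CCOO-: (CH3)3CCOOH → 0.0595 mol, (CH3)3CCOO- → 0.225 mol.
pKa = −log(8.9 × 10^-6) = 5.051
pH = pKa + log(n_(CH3)3CCOO-/n_(CH3)3CCOOH) = 5.051 + log(0.225/0.0595) = 5.051 + (+0.578)

pH = 5.63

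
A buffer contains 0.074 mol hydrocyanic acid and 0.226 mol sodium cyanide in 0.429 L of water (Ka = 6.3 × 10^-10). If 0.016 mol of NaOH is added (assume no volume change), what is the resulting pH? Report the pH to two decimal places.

OH- converts HCN to CN-: HCN → 0.058 mol, CN- → 0.242 mol.
pKa = −log(6.3 × 10^-10) = 9.201
pH = pKa + log(n_CN-/n_HCN) = 9.201 + log(0.242/0.058) = 9.201 + (+0.620)

pH = 9.82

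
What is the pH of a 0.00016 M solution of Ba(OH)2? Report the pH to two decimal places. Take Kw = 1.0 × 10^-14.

Ba(OH)2 is a strong base (each formula unit releases 2 OH-); [OH-] = 0.00032 M.
pOH = -log(0.00032) = 3.49
pH = 14.00 - 3.49 = 10.51

pH = 10.51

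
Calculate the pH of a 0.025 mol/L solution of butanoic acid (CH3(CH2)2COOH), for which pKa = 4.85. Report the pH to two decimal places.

CH3(CH2)2COOH ⇌ CH3(CH2)2COO- + H+
Ka = 10^(−4.85) = 1.41 × 10^-5
From the ICE table, Ka = [H+]²/(0.025 − [H+]) = 1.41 × 10^-5.
Since Ka ≪ C₀, [H+] ≈ √(Ka·C₀) = 5.94 × 10^-4 M.
pH = −log(5.94 × 10^-4) = 3.23

pH = 3.23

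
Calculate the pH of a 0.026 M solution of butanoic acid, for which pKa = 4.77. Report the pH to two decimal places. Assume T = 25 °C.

pH = 3.18

CH3(CH2)2COOH ⇌ CH3(CH2)2COO- + H+
Ka = 10^(−4.77) = 1.70 × 10^-5
From the ICE table, Ka = [H+]²/(0.026 − [H+]) = 1.70 × 10^-5.
Assume [H+] ≪ 0.026: [H+] ≈ √(1.70 × 10^-5 × 0.026) = 6.65 × 10^-4 M
([H+]/C₀ = 2.6% < 5%, so the approximation holds.)
pH = −log(6.65 × 10^-4) = 3.18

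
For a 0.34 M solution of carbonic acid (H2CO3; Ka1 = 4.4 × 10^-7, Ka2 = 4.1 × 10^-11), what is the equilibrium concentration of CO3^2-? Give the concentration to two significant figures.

First ionization gives [H+] ≈ [HCO3-] = 3.87 × 10^-4 M.
Second step: Ka2 = [H+][CO3^2-]/[HCO3-] ≈ [CO3^2-] (since [H+] ≈ [HCO3-]).
So [CO3^2-] ≈ Ka2.

4.1 × 10^-11 M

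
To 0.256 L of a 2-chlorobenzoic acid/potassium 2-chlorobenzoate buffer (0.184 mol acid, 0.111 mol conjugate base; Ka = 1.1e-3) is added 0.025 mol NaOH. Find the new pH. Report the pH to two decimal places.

pH = 2.89

OH- converts ClC6H4COOH to ClC6H4COO-: ClC6H4COOH → 0.159 mol, ClC6H4COO- → 0.136 mol.
pKa = −log(1.1 × 10^-3) = 2.959
pH = pKa + log(n_ClC6H4COO-/n_ClC6H4COOH) = 2.959 + log(0.136/0.159) = 2.959 + (-0.068)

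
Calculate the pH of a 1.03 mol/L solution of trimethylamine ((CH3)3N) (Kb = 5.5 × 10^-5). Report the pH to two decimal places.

(CH3)3N + H2O ⇌ (CH3)3NH+ + OH-
Kb = [OH-]²/(1.03 − [OH-]) = 5.5 × 10^-5
Since Kb ≪ C₀, [OH-] ≈ √(Kb·C₀) = 7.53 × 10^-3 M.
([OH-]/C₀ = 0.73% < 5%, so the approximation holds.)
pOH = 2.12, so pH = 14.00 − pOH = 11.88

pH = 11.88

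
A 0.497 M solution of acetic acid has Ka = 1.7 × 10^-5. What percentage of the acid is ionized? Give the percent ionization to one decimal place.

0.6%

CH3COOH ⇌ CH3COO- + H+; let x = [H+] at equilibrium.
x ≈ √(Ka·C₀) = √(1.7 × 10^-5 × 0.497) = 2.91 × 10^-3 M
% ionization = x/C₀ × 100% = 2.91 × 10^-3/0.497 × 100% = 0.6%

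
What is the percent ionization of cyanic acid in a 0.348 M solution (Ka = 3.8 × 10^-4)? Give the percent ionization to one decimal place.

3.3%

HOCN ⇌ OCN- + H+; let x = [H+] at equilibrium.
x ≈ √(Ka·C₀) = √(3.8 × 10^-4 × 0.348) = 1.15 × 10^-2 M
% ionization = x/C₀ × 100% = 1.15 × 10^-2/0.348 × 100% = 3.3%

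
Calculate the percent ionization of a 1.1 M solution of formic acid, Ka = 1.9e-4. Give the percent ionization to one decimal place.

HCOOH ⇌ HCOO- + H+; let x = [H+] at equilibrium.
x ≈ √(Ka·C₀) = √(1.9 × 10^-4 × 1.1) = 1.45 × 10^-2 M
Fraction ionized = 1.45 × 10^-2 / 1.1 = 0.0132 → 1.3%

1.3%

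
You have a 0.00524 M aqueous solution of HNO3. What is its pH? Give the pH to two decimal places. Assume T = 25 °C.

HNO3 is a strong acid and dissociates completely, so [H+] = 0.00524 M.
pH = -log(0.00524) = 2.28

pH = 2.28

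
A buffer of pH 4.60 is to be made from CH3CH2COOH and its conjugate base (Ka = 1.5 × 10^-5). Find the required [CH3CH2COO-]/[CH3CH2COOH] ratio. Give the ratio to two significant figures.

ratio = 0.60

pKa = -log(1.5 × 10^-5) = 4.824
pH = pKa + log(r) ⇒ log(r) = 4.60 − 4.824 = -0.224
r = [CH3CH2COO-]/[CH3CH2COOH] = 10^(-0.224) = 0.597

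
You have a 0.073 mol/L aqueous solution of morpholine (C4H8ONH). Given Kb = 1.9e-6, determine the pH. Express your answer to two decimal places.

C4H8ONH + H2O ⇌ C4H8ONH2+ + OH-
From the ICE table, Kb = x²/(0.073 − x) = 1.9 × 10^-6.
Assume x ≪ 0.073: x ≈ √(1.9 × 10^-6 × 0.073) = 3.72 × 10^-4 M
(x/C₀ = 0.51% < 5%, so the approximation holds.)
pOH = 3.43, so pH = 14.00 − pOH = 10.57

pH = 10.57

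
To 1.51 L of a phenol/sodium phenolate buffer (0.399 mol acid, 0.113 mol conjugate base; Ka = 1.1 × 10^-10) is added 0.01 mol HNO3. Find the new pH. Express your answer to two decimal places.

pH = 9.36

Added H+ converts C6H5O- to C6H5OH: C6H5OH → 0.409 mol, C6H5O- → 0.103 mol.
pKa = −log(1.1 × 10^-10) = 9.959
Henderson–Hasselbalch with mole ratio 0.103/0.409: pH = 9.959 + (-0.599)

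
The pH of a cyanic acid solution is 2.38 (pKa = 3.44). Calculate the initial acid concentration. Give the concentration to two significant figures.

[H+] = 10^(-2.38) = 4.17 × 10^-3 M = x
Ka = 10^(−3.44) = 3.63 × 10^-4
Ka = x²/(C₀ − x) ⇒ C₀ = x + x²/Ka
C₀ = 4.17 × 10^-3 + (4.17 × 10^-3)²/(3.63 × 10^-4) = 5.21 × 10^-2 M

C₀ = 5.2 × 10^-2 M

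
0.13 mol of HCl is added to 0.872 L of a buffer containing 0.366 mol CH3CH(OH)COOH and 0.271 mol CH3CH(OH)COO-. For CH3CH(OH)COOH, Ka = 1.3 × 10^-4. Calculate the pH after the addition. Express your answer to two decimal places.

pH = 3.34

After neutralization: n(CH3CH(OH)COOH) = 0.496 mol, n(CH3CH(OH)COO-) = 0.141 mol.
pKa = −log(1.3 × 10^-4) = 3.886
Henderson–Hasselbalch with mole ratio 0.141/0.496: pH = 3.886 + (-0.546)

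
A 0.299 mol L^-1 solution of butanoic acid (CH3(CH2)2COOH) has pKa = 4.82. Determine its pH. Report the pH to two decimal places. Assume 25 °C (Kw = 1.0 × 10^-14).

CH3(CH2)2COOH ⇌ CH3(CH2)2COO- + H+
Ka = 10^(−4.82) = 1.51 × 10^-5
Let x = [H+] at equilibrium. Ka = x²/(0.299 − x).
Assume x ≪ 0.299: x ≈ √(1.51 × 10^-5 × 0.299) = 2.12 × 10^-3 M
pH = −log(2.12 × 10^-3) = 2.67

pH = 2.67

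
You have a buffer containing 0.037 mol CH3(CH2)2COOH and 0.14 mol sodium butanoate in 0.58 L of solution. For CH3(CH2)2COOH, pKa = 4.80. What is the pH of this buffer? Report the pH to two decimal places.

pH = pKa + log([A⁻]/[HA]) = 4.80 + log(0.14/0.037)
pH = 4.80 + (+0.578) = 5.38

pH = 5.38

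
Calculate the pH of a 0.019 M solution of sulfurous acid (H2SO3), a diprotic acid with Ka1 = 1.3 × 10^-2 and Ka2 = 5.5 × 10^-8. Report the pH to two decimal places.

Since Ka1 ≫ Ka2, the first ionization dominates [H+].
Ka1 = x²/(0.019 − x) = 1.3 × 10^-2
Solving the quadratic: x = (−Ka1 + √(Ka1² + 4·Ka1·C₀))/2 = 1.05 × 10^-2 M
pH = −log(1.05 × 10^-2) = 1.98

pH = 1.98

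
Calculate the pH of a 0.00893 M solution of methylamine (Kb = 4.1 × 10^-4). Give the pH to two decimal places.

CH3NH2 + H2O ⇌ CH3NH3+ + OH-
Let x = [OH-] at equilibrium. Kb = x²/(0.00893 − x).
The 5% rule fails; solving x² + Kb·x − Kb·C₀ = 0 exactly:
x = (−Kb + √(Kb² + 4·Kb·C₀))/2 = 1.72 × 10^-3 M
pOH = 2.76, so pH = 14.00 − pOH = 11.24

pH = 11.24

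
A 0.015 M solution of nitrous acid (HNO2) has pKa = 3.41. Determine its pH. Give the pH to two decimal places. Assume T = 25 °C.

pH = 2.65

HNO2 ⇌ NO2- + H+
Ka = 10^(−3.41) = 3.89 × 10^-4
From the ICE table, Ka = [H+]²/(0.015 − [H+]) = 3.89 × 10^-4.
[H+] is not negligible relative to C₀; solve [H+]² + 0.000389·[H+] − 5.84e-06 = 0.
[H+] = [−0.000389 + √(0.000389² + 2.33e-05)]/2 = 2.23 × 10^-3 M
pH = −log(2.23 × 10^-3) = 2.65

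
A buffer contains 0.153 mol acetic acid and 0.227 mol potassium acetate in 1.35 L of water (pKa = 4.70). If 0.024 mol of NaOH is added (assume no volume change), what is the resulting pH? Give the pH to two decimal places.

After neutralization: n(CH3COOH) = 0.129 mol, n(CH3COO-) = 0.251 mol.
pH = pKa + log(n_CH3COO-/n_CH3COOH) = 4.70 + log(0.251/0.129) = 4.70 + (+0.289)

pH = 4.99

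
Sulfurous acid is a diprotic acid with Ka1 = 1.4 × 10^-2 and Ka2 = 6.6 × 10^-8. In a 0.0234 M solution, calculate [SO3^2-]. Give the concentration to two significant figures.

6.6 × 10^-8 M

First ionization gives [H+] ≈ [HSO3-] = 1.24 × 10^-2 M.
Second step: Ka2 = [H+][SO3^2-]/[HSO3-] ≈ [SO3^2-] (since [H+] ≈ [HSO3-]).
So [SO3^2-] ≈ Ka2.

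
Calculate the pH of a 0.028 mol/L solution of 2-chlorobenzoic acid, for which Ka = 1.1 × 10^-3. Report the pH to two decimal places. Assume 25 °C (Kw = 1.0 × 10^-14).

ClC6H4COOH ⇌ ClC6H4COO- + H+
From the ICE table, Ka = [H+]²/(0.028 − [H+]) = 1.1 × 10^-3.
The 5% rule fails; solving [H+]² + Ka·[H+] − Ka·C₀ = 0 exactly:
[H+] = (−Ka + √(Ka² + 4·Ka·C₀))/2 = 5.03 × 10^-3 M
pH = −log[H+] = −log(5.03 × 10^-3) = 2.30

pH = 2.30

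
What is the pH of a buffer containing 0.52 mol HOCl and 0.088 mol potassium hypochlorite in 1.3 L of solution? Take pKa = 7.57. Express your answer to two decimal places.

Using pH = pKa + log([base]/[acid]) with [base]/[acid] = 0.088/0.52:
pH = 7.57 + (-0.772) = 6.80

pH = 6.80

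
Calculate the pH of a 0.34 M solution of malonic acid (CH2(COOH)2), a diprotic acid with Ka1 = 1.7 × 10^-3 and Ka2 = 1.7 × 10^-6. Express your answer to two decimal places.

pH = 1.63

Since Ka1 ≫ Ka2, the first ionization dominates [H+].
Ka1 = x²/(0.34 − x) = 1.7 × 10^-3
Solving the quadratic: x = (−Ka1 + √(Ka1² + 4·Ka1·C₀))/2 = 2.32 × 10^-2 M
pH = −log(2.32 × 10^-2) = 1.63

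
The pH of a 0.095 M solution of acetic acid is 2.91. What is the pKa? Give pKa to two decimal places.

pKa = 4.79

[H+] = 10^(-2.91) = 1.23 × 10^-3 M
At equilibrium [HA] = 0.095 − 1.23 × 10^-3 = 9.38 × 10^-2 M
Ka = [H+][A-]/[HA] = (1.23 × 10^-3)² / 9.38 × 10^-2 = 1.61 × 10^-5
pKa = -log(1.61 × 10^-5) = 4.79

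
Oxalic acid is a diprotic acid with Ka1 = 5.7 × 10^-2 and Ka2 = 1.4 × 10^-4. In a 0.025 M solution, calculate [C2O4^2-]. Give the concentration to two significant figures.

First ionization gives [H+] ≈ [HC2O4-] = 1.88 × 10^-2 M.
Second step: Ka2 = [H+][C2O4^2-]/[HC2O4-] ≈ [C2O4^2-] (since [H+] ≈ [HC2O4-]).
So [C2O4^2-] ≈ Ka2.

1.4 × 10^-4 M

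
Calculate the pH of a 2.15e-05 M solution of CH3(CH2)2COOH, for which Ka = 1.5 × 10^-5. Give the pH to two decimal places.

pH = 4.92

CH3(CH2)2COOH ⇌ CH3(CH2)2COO- + H+
From the ICE table, Ka = [H+]²/(2.15e-05 − [H+]) = 1.5 × 10^-5.
[H+] is not negligible relative to C₀; solve [H+]² + 1.5e-05·[H+] − 3.23e-10 = 0.
[H+] = (−Ka + √(Ka² + 4·Ka·C₀))/2 = 1.20 × 10^-5 M
pH = −log[H+] = −log(1.20 × 10^-5) = 4.92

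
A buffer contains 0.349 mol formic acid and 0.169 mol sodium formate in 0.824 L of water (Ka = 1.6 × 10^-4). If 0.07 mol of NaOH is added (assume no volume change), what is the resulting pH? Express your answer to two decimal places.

OH- converts HCOOH to HCOO-: HCOOH → 0.279 mol, HCOO- → 0.239 mol.
pKa = −log(1.6 × 10^-4) = 3.796
pH = pKa + log(n_HCOO-/n_HCOOH) = 3.796 + log(0.239/0.279) = 3.796 + (-0.067)

pH = 3.73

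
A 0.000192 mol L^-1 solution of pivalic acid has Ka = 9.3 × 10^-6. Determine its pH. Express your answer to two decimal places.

pH = 4.42

(CH3)3CCOOH ⇌ (CH3)3CCOO- + H+
From the ICE table, Ka = [H+]²/(0.000192 − [H+]) = 9.3 × 10^-6.
[H+] is not negligible relative to C₀; solve [H+]² + 9.3e-06·[H+] − 1.79e-09 = 0.
[H+] = (−Ka + √(Ka² + 4·Ka·C₀))/2 = 3.79 × 10^-5 M
pH = −log[H+] = −log(3.79 × 10^-5) = 4.42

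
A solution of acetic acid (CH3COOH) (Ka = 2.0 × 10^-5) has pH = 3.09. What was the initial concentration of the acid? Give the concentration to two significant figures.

[H+] = 10^(-3.09) = 8.13 × 10^-4 M = x
Ka = x²/(C₀ − x) ⇒ C₀ = x + x²/Ka
C₀ = 8.13 × 10^-4 + (8.13 × 10^-4)²/(2.0 × 10^-5) = 3.39 × 10^-2 M

C₀ = 3.4 × 10^-2 M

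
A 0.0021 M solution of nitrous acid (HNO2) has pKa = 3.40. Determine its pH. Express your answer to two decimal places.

pH = 3.13

HNO2 ⇌ NO2- + H+
Ka = 10^(−3.40) = 3.98 × 10^-4
Let x = [H+] at equilibrium. Ka = x²/(0.0021 − x).
x is not negligible relative to C₀; solve x² + 0.000398·x − 8.36e-07 = 0.
x = [−0.000398 + √(0.000398² + 3.34e-06)]/2 = 7.37 × 10^-4 M
pH = −log(7.37 × 10^-4) = 3.13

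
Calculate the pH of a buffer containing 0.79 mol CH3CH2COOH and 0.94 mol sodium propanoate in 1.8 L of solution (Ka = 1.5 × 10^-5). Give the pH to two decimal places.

pH = 4.90

pKa = −log(1.5 × 10^-5) = 4.824
Using pH = pKa + log([base]/[acid]) with [base]/[acid] = 0.94/0.79:
pH = 4.824 + (+0.076) = 4.90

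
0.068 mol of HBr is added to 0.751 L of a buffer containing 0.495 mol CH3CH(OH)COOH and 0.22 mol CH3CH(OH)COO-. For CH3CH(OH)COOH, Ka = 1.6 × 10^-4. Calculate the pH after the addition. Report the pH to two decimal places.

pH = 3.23

After neutralization: n(CH3CH(OH)COOH) = 0.563 mol, n(CH3CH(OH)COO-) = 0.152 mol.
pKa = −log(1.6 × 10^-4) = 3.796
pH = pKa + log([A⁻]/[HA]) = 3.796 + log(0.152/0.563) = 3.796 -0.569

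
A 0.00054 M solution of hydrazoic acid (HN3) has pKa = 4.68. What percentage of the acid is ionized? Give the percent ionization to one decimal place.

HN3 ⇌ N3- + H+; let x = [H+] at equilibrium.
Ka = 10^(−4.68) = 2.09 × 10^-5
Ka = x²/(C₀ − x); solving the quadratic gives x = 9.63 × 10^-5 M.
% ionization = x/C₀ × 100% = 9.63 × 10^-5/0.00054 × 100% = 17.8%

17.8%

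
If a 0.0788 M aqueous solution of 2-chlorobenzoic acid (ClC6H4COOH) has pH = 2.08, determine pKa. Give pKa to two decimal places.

pKa = 3.01

[H+] = 10^(-2.08) = 8.32 × 10^-3 M
At equilibrium [HA] = 0.0788 − 8.32 × 10^-3 = 7.05 × 10^-2 M
Ka = [H+][A-]/[HA] = (8.32 × 10^-3)² / 7.05 × 10^-2 = 9.82 × 10^-4
pKa = -log(9.82 × 10^-4) = 3.01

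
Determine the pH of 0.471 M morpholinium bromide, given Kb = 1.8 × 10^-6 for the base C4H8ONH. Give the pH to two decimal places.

C4H8ONH2+ is the conjugate acid of the weak base C4H8ONH.
Ka = Kw/Kb = 1.0×10^-14 / 1.8 × 10^-6 = 5.56 × 10^-9
Ka = [H+]²/(0.471 − [H+]) = 5.56 × 10^-9
Since Ka ≪ C₀, [H+] ≈ √(Ka·C₀) = 5.12 × 10^-5 M.
pH = −log(5.12 × 10^-5) = 4.29

pH = 4.29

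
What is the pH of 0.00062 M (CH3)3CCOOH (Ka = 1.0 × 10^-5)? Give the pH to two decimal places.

pH = 4.13

(CH3)3CCOOH ⇌ (CH3)3CCOO- + H+
From the ICE table, Ka = [H+]²/(0.00062 − [H+]) = 1.0 × 10^-5.
Here C₀/Ka ≈ 62, so the small-[H+] approximation fails. Use the quadratic:
[H+] = (−Ka + √(Ka² + 4·Ka·C₀))/2 = 7.39 × 10^-5 M
pH = −log[H+] = −log(7.39 × 10^-5) = 4.13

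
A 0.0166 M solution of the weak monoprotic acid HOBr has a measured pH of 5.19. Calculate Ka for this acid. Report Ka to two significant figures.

Ka = 2.5 × 10^-9

[H+] = 10^(-5.19) = 6.46 × 10^-6 M
At equilibrium [HA] = 0.0166 − 6.46 × 10^-6 = 1.66 × 10^-2 M
Ka = [H+][A-]/[HA] = (6.46 × 10^-6)² / 1.66 × 10^-2 = 2.5 × 10^-9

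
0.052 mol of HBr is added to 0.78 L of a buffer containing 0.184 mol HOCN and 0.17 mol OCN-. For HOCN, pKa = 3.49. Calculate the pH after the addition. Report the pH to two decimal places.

pH = 3.19

After neutralization: n(HOCN) = 0.236 mol, n(OCN-) = 0.118 mol.
pH = pKa + log(n_OCN-/n_HOCN) = 3.49 + log(0.118/0.236) = 3.49 + (-0.301)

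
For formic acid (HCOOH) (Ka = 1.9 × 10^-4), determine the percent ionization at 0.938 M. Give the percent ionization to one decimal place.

HCOOH ⇌ HCOO- + H+; let x = [H+] at equilibrium.
x ≈ √(Ka·C₀) = √(1.9 × 10^-4 × 0.938) = 1.33 × 10^-2 M
% ionization = x/C₀ × 100% = 1.33 × 10^-2/0.938 × 100% = 1.4%

1.4%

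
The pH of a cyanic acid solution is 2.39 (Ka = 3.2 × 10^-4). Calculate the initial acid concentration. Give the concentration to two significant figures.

C₀ = 5.6 × 10^-2 M

[H+] = 10^(-2.39) = 4.07 × 10^-3 M = x
Ka = x²/(C₀ − x) ⇒ C₀ = x + x²/Ka
C₀ = 4.07 × 10^-3 + (4.07 × 10^-3)²/(3.2 × 10^-4) = 5.58 × 10^-2 M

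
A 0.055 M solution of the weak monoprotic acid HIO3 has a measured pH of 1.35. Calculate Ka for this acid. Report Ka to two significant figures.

[H+] = 10^(-1.35) = 4.47 × 10^-2 M
At equilibrium [HA] = 0.055 − 4.47 × 10^-2 = 1.03 × 10^-2 M
Ka = [H+][A-]/[HA] = (4.47 × 10^-2)² / 1.03 × 10^-2 = 1.9 × 10^-1

Ka = 1.9 × 10^-1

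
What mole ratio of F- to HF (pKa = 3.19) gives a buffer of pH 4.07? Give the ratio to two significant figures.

pH = pKa + log(r) ⇒ log(r) = 4.07 − 3.19 = +0.88
r = [F-]/[HF] = 10^(+0.88) = 7.59

ratio = 7.6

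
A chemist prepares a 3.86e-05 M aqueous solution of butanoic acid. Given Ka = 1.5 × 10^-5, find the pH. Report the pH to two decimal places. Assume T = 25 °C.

pH = 4.75

CH3(CH2)2COOH ⇌ CH3(CH2)2COO- + H+
Ka = x²/(3.86e-05 − x) = 1.5 × 10^-5
Here C₀/Ka ≈ 2.57, so the small-x approximation fails. Use the quadratic:
x = (−Ka + √(Ka² + 4·Ka·C₀))/2 = 1.77 × 10^-5 M
pH = −log[H+] = −log(1.77 × 10^-5) = 4.75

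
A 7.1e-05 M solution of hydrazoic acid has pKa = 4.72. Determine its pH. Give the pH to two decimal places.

pH = 4.55

HN3 ⇌ N3- + H+
Ka = 10^(−4.72) = 1.91 × 10^-5
Ka = [H+]²/(7.1e-05 − [H+]) = 1.91 × 10^-5
Here C₀/Ka ≈ 3.72, so the small-[H+] approximation fails. Use the quadratic:
[H+] = (−Ka + √(Ka² + 4·Ka·C₀))/2 = 2.85 × 10^-5 M
pH = −log[H+] = −log(2.85 × 10^-5) = 4.55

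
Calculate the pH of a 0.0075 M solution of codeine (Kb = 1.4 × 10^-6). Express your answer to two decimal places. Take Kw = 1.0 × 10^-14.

C18H21NO3 + H2O ⇌ C18H22NO3+ + OH-
From the ICE table, Kb = x²/(0.0075 − x) = 1.4 × 10^-6.
Since Kb ≪ C₀, x ≈ √(Kb·C₀) = 1.02 × 10^-4 M.
(x/C₀ = 1.4% < 5%, so the approximation holds.)
pOH = −log(1.02 × 10^-4) = 3.99; pH = 14.00 − 3.99 = 10.01

pH = 10.01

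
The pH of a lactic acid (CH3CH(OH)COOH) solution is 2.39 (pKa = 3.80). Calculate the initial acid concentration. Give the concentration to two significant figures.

[H+] = 10^(-2.39) = 4.07 × 10^-3 M = x
Ka = 10^(−3.80) = 1.58 × 10^-4
Ka = x²/(C₀ − x) ⇒ C₀ = x + x²/Ka
C₀ = 4.07 × 10^-3 + (4.07 × 10^-3)²/(1.58 × 10^-4) = 1.09 × 10^-1 M

C₀ = 1.1 × 10^-1 M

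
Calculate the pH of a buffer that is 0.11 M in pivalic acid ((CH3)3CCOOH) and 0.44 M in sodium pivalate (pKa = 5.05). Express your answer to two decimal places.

pH = 5.65

pH = pKa + log([A⁻]/[HA]) = 5.05 + log(0.44/0.11)
pH = 5.05 + (+0.602) = 5.65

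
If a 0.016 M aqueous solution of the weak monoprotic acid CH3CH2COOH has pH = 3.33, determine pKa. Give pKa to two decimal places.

pKa = 4.85

[H+] = 10^(-3.33) = 4.68 × 10^-4 M
At equilibrium [HA] = 0.016 − 4.68 × 10^-4 = 1.55 × 10^-2 M
Ka = [H+][A-]/[HA] = (4.68 × 10^-4)² / 1.55 × 10^-2 = 1.41 × 10^-5
pKa = -log(1.41 × 10^-5) = 4.85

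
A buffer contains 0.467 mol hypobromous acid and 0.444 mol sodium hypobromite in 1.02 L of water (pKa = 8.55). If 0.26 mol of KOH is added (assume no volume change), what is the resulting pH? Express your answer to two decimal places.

pH = 9.08

OH- converts HOBr to OBr-: HOBr → 0.207 mol, OBr- → 0.704 mol.
pH = pKa + log([A⁻]/[HA]) = 8.55 + log(0.704/0.207) = 8.55 +0.532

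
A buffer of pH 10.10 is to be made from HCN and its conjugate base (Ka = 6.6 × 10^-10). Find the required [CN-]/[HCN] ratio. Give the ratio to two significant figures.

ratio = 8.3

pKa = -log(6.6 × 10^-10) = 9.180
pH = pKa + log(r) ⇒ log(r) = 10.10 − 9.180 = +0.920
r = [CN-]/[HCN] = 10^(+0.920) = 8.32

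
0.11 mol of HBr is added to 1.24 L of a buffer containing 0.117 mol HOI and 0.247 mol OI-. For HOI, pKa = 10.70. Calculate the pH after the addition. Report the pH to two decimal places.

After neutralization: n(HOI) = 0.227 mol, n(OI-) = 0.137 mol.
pH = pKa + log(n_OI-/n_HOI) = 10.70 + log(0.137/0.227) = 10.70 + (-0.219)

pH = 10.48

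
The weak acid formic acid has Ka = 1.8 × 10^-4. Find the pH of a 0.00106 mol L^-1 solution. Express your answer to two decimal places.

HCOOH ⇌ HCOO- + H+
Ka = x²/(0.00106 − x) = 1.8 × 10^-4
x is not negligible relative to C₀; solve x² + 0.00018·x − 1.91e-07 = 0.
x = (−Ka + √(Ka² + 4·Ka·C₀))/2 = 3.56 × 10^-4 M
pH = −log[H+] = −log(3.56 × 10^-4) = 3.45

pH = 3.45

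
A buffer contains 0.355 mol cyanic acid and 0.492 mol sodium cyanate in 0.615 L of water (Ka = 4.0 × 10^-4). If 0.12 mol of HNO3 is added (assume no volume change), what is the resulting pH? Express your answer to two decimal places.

Added H+ converts OCN- to HOCN: HOCN → 0.475 mol, OCN- → 0.372 mol.
pKa = −log(4.0 × 10^-4) = 3.398
pH = pKa + log(n_OCN-/n_HOCN) = 3.398 + log(0.372/0.475) = 3.398 + (-0.106)

pH = 3.29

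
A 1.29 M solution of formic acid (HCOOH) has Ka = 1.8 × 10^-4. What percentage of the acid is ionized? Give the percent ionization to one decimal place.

1.2%

HCOOH ⇌ HCOO- + H+; let x = [H+] at equilibrium.
x ≈ √(Ka·C₀) = √(1.8 × 10^-4 × 1.29) = 1.52 × 10^-2 M
Fraction ionized = 1.52 × 10^-2 / 1.29 = 0.0118 → 1.2%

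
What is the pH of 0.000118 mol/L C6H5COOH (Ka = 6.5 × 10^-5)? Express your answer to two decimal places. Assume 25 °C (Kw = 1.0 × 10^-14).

C6H5COOH ⇌ C6H5COO- + H+
From the ICE table, Ka = [H+]²/(0.000118 − [H+]) = 6.5 × 10^-5.
Here C₀/Ka ≈ 1.82, so the small-[H+] approximation fails. Use the quadratic:
[H+] = (−Ka + √(Ka² + 4·Ka·C₀))/2 = 6.09 × 10^-5 M
pH = −log[H+] = −log(6.09 × 10^-5) = 4.22

pH = 4.22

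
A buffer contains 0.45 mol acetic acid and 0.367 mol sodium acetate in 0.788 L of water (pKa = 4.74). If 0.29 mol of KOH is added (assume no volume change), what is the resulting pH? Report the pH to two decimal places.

After neutralization: n(CH3COOH) = 0.16 mol, n(CH3COO-) = 0.657 mol.
pH = pKa + log(n_CH3COO-/n_CH3COOH) = 4.74 + log(0.657/0.16) = 4.74 + (+0.613)

pH = 5.35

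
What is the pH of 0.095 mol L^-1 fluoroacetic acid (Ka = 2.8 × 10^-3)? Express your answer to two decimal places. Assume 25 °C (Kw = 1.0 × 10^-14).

FCH2COOH ⇌ FCH2COO- + H+
Ka = x²/(0.095 − x) = 2.8 × 10^-3
Here C₀/Ka ≈ 33.9, so the small-x approximation fails. Use the quadratic:
x = (−Ka + √(Ka² + 4·Ka·C₀))/2 = 1.50 × 10^-2 M
pH = −log(1.50 × 10^-2) = 1.82

pH = 1.82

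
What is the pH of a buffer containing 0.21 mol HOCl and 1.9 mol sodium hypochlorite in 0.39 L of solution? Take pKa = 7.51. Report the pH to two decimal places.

Using pH = pKa + log([base]/[acid]) with [base]/[acid] = 1.9/0.21:
pH = 7.51 + (+0.957) = 8.47

pH = 8.47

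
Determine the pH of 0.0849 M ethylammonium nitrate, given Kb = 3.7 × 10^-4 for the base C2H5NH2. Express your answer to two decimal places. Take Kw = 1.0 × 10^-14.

pH = 5.82

C2H5NH3+ is the conjugate acid of the weak base C2H5NH2.
Ka = Kw/Kb = 1.0×10^-14 / 3.7 × 10^-4 = 2.70 × 10^-11
From the ICE table, Ka = x²/(0.0849 − x) = 2.70 × 10^-11.
Neglecting x in the denominator: x = √(2.70 × 10^-11 × 0.0849) = 1.51 × 10^-6 M
Check: 0.0018% ionized — well under 5%, approximation valid.
pH = −log(1.51 × 10^-6) = 5.82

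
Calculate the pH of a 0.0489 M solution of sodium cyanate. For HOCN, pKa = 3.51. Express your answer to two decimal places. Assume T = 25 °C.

pH = 8.10

OCN- is the conjugate base of the weak acid HOCN.
Ka = 10^(−3.51) = 3.09 × 10^-4
Kb = Kw/Ka = 1.0×10^-14 / 3.09 × 10^-4 = 3.24 × 10^-11
Kb = x²/(0.0489 − x) = 3.24 × 10^-11
Since Kb ≪ C₀, x ≈ √(Kb·C₀) = 1.26 × 10^-6 M.
pOH = −log(1.26 × 10^-6) = 5.90; pH = 14.00 − 5.90 = 8.10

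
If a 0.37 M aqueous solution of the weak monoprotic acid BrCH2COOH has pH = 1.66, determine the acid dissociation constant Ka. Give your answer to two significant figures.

[H+] = 10^(-1.66) = 2.19 × 10^-2 M
At equilibrium [HA] = 0.37 − 2.19 × 10^-2 = 3.48 × 10^-1 M
Ka = [H+][A-]/[HA] = (2.19 × 10^-2)² / 3.48 × 10^-1 = 1.4 × 10^-3

Ka = 1.4 × 10^-3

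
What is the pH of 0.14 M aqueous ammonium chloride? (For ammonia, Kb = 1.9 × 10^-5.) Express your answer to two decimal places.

pH = 5.07

NH4+ is the conjugate acid of the weak base NH3.
Ka = Kw/Kb = 1.0×10^-14 / 1.9 × 10^-5 = 5.26 × 10^-10
Ka = [H+]²/(0.14 − [H+]) = 5.26 × 10^-10
Since Ka ≪ C₀, [H+] ≈ √(Ka·C₀) = 8.58 × 10^-6 M.
pH = −log(8.58 × 10^-6) = 5.07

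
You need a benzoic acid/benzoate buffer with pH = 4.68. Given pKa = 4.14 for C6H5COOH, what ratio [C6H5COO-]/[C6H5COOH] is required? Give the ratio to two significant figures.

pH = pKa + log(r) ⇒ log(r) = 4.68 − 4.14 = +0.54
r = [C6H5COO-]/[C6H5COOH] = 10^(+0.54) = 3.47

ratio = 3.5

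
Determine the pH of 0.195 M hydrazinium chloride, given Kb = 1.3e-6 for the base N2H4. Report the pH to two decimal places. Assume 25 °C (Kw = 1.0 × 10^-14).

N2H5+ is the conjugate acid of the weak base N2H4.
Ka = Kw/Kb = 1.0×10^-14 / 1.3 × 10^-6 = 7.69 × 10^-9
Ka = x²/(0.195 − x) = 7.69 × 10^-9
Since Ka ≪ C₀, x ≈ √(Ka·C₀) = 3.87 × 10^-5 M.
pH = −log[H+] = −log(3.87 × 10^-5) = 4.41

pH = 4.41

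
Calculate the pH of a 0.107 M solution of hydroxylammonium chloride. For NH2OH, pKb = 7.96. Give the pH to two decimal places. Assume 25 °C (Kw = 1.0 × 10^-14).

NH3OH+ is the conjugate acid of the weak base NH2OH.
Kb = 10^(−7.96) = 1.10 × 10^-8
Ka = Kw/Kb = 1.0×10^-14 / 1.10 × 10^-8 = 9.09 × 10^-7
Ka = x²/(0.107 − x) = 9.09 × 10^-7
Assume x ≪ 0.107: x ≈ √(9.09 × 10^-7 × 0.107) = 3.12 × 10^-4 M
(x/C₀ = 0.29% < 5%, so the approximation holds.)
pH = −log[H+] = −log(3.12 × 10^-4) = 3.51

pH = 3.51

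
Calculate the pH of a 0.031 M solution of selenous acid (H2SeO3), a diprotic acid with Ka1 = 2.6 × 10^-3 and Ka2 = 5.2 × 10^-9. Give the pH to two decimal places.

Since Ka1 ≫ Ka2, the first ionization dominates [H+].
Ka1 = x²/(0.031 − x) = 2.6 × 10^-3
Solving the quadratic: x = (−Ka1 + √(Ka1² + 4·Ka1·C₀))/2 = 7.77 × 10^-3 M
pH = −log(7.77 × 10^-3) = 2.11

pH = 2.11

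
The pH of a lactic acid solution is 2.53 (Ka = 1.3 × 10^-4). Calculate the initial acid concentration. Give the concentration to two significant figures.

[H+] = 10^(-2.53) = 2.95 × 10^-3 M = x
Ka = x²/(C₀ − x) ⇒ C₀ = x + x²/Ka
C₀ = 2.95 × 10^-3 + (2.95 × 10^-3)²/(1.3 × 10^-4) = 6.99 × 10^-2 M

C₀ = 7.0 × 10^-2 M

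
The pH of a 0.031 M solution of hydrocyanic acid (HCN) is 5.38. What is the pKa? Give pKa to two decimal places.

[H+] = 10^(-5.38) = 4.17 × 10^-6 M
At equilibrium [HA] = 0.031 − 4.17 × 10^-6 = 3.10 × 10^-2 M
Ka = [H+][A-]/[HA] = (4.17 × 10^-6)² / 3.10 × 10^-2 = 5.61 × 10^-10
pKa = -log(5.61 × 10^-10) = 9.25

pKa = 9.25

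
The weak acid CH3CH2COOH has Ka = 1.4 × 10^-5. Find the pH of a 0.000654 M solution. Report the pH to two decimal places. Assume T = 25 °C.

CH3CH2COOH ⇌ CH3CH2COO- + H+
Ka = x²/(0.000654 − x) = 1.4 × 10^-5
x is not negligible relative to C₀; solve x² + 1.4e-05·x − 9.16e-09 = 0.
x = (−Ka + √(Ka² + 4·Ka·C₀))/2 = 8.89 × 10^-5 M
pH = −log[H+] = −log(8.89 × 10^-5) = 4.05

pH = 4.05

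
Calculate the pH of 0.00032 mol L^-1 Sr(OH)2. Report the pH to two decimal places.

pH = 10.81

Sr(OH)2 is a strong base (each formula unit releases 2 OH-); [OH-] = 0.00064 M.
pOH = -log(0.00064) = 3.19
pH = 14.00 - 3.19 = 10.81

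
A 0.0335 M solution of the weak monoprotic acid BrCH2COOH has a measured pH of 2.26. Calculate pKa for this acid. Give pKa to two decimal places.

[H+] = 10^(-2.26) = 5.50 × 10^-3 M
At equilibrium [HA] = 0.0335 − 5.50 × 10^-3 = 2.80 × 10^-2 M
Ka = [H+][A-]/[HA] = (5.50 × 10^-3)² / 2.80 × 10^-2 = 1.08 × 10^-3
pKa = -log(1.08 × 10^-3) = 2.97

pKa = 2.97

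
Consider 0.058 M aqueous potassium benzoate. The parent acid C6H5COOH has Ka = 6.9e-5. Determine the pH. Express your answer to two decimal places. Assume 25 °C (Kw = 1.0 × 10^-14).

pH = 8.46

C6H5COO- is the conjugate base of the weak acid C6H5COOH.
Kb = Kw/Ka = 1.0×10^-14 / 6.9 × 10^-5 = 1.45 × 10^-10
From the ICE table, Kb = [OH-]²/(0.058 − [OH-]) = 1.45 × 10^-10.
Since Kb ≪ C₀, [OH-] ≈ √(Kb·C₀) = 2.90 × 10^-6 M.
Check: 0.005% ionized — well under 5%, approximation valid.
pOH = 5.54, so pH = 14.00 − pOH = 8.46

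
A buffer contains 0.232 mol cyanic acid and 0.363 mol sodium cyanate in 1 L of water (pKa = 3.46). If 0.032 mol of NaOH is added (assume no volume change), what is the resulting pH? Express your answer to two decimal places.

OH- converts HOCN to OCN-: HOCN → 0.2 mol, OCN- → 0.395 mol.
pH = pKa + log(n_OCN-/n_HOCN) = 3.46 + log(0.395/0.2) = 3.46 + (+0.296)

pH = 3.76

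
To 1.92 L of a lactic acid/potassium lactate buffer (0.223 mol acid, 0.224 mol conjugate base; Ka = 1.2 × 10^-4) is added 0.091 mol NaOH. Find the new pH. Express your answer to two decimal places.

After neutralization: n(CH3CH(OH)COOH) = 0.132 mol, n(CH3CH(OH)COO-) = 0.315 mol.
pKa = −log(1.2 × 10^-4) = 3.921
pH = pKa + log([A⁻]/[HA]) = 3.921 + log(0.315/0.132) = 3.921 +0.378

pH = 4.30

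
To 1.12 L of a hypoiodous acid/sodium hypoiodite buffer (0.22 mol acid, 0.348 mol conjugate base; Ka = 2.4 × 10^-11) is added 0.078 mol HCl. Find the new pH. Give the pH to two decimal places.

After neutralization: n(HOI) = 0.298 mol, n(OI-) = 0.27 mol.
pKa = −log(2.4 × 10^-11) = 10.620
pH = pKa + log([A⁻]/[HA]) = 10.620 + log(0.27/0.298) = 10.620 -0.043

pH = 10.58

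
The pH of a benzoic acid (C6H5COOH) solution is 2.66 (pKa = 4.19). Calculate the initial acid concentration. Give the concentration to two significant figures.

[H+] = 10^(-2.66) = 2.19 × 10^-3 M = x
Ka = 10^(−4.19) = 6.46 × 10^-5
Ka = x²/(C₀ − x) ⇒ C₀ = x + x²/Ka
C₀ = 2.19 × 10^-3 + (2.19 × 10^-3)²/(6.46 × 10^-5) = 7.64 × 10^-2 M

C₀ = 7.6 × 10^-2 M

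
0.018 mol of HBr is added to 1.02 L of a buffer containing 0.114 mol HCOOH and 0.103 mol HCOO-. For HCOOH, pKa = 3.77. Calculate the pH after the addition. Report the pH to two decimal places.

pH = 3.58

After neutralization: n(HCOOH) = 0.132 mol, n(HCOO-) = 0.085 mol.
pH = pKa + log([A⁻]/[HA]) = 3.77 + log(0.085/0.132) = 3.77 -0.191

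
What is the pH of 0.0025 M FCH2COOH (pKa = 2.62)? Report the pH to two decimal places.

FCH2COOH ⇌ FCH2COO- + H+
Ka = 10^(−2.62) = 2.40 × 10^-3
From the ICE table, Ka = [H+]²/(0.0025 − [H+]) = 2.40 × 10^-3.
The 5% rule fails; solving [H+]² + Ka·[H+] − Ka·C₀ = 0 exactly:
[H+] = [−0.0024 + √(0.0024² + 2.4e-05)]/2 = 1.53 × 10^-3 M
pH = −log[H+] = −log(1.53 × 10^-3) = 2.82

pH = 2.82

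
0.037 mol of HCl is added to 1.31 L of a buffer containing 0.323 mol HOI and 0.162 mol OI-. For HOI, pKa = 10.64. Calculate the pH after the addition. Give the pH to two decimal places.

After neutralization: n(HOI) = 0.36 mol, n(OI-) = 0.125 mol.
Henderson–Hasselbalch with mole ratio 0.125/0.36: pH = 10.64 + (-0.459)

pH = 10.18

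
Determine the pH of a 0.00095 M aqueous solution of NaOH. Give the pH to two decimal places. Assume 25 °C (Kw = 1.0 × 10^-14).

NaOH is a strong base; [OH-] = 0.00095 M.
pOH = -log(0.00095) = 3.02
pH = 14.00 - 3.02 = 10.98

pH = 10.98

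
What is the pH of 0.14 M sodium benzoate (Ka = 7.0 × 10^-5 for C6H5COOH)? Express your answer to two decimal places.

C6H5COO- is the conjugate base of the weak acid C6H5COOH.
Kb = Kw/Ka = 1.0×10^-14 / 7.0 × 10^-5 = 1.43 × 10^-10
Let x = [OH-] at equilibrium. Kb = x²/(0.14 − x).
Since Kb ≪ C₀, x ≈ √(Kb·C₀) = 4.47 × 10^-6 M.
pOH = 5.35, so pH = 14.00 − pOH = 8.65

pH = 8.65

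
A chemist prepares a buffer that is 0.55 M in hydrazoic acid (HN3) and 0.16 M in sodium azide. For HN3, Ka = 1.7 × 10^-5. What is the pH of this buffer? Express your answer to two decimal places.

pKa = −log(1.7 × 10^-5) = 4.770
pH = pKa + log([A⁻]/[HA]) = 4.770 + log(0.16/0.55)
pH = 4.770 + (-0.536) = 4.23

pH = 4.23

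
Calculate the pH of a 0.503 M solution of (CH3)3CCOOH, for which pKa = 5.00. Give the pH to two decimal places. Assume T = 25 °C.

(CH3)3CCOOH ⇌ (CH3)3CCOO- + H+
Ka = 10^(−5.00) = 1.00 × 10^-5
From the ICE table, Ka = [H+]²/(0.503 − [H+]) = 1.00 × 10^-5.
Since Ka ≪ C₀, [H+] ≈ √(Ka·C₀) = 2.24 × 10^-3 M.
Check: 0.45% ionized — well under 5%, approximation valid.
pH = −log(2.24 × 10^-3) = 2.65

pH = 2.65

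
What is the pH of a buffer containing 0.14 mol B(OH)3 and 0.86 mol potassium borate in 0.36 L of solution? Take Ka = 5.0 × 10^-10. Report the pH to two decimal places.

pH = 10.09

pKa = −log(5.0 × 10^-10) = 9.301
Using pH = pKa + log([base]/[acid]) with [base]/[acid] = 0.86/0.14:
pH = 9.301 + (+0.788) = 10.09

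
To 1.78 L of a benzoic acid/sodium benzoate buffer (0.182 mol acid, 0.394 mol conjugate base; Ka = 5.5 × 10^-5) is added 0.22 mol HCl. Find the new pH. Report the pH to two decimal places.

pH = 3.90

Added H+ converts C6H5COO- to C6H5COOH: C6H5COOH → 0.402 mol, C6H5COO- → 0.174 mol.
pKa = −log(5.5 × 10^-5) = 4.260
pH = pKa + log([A⁻]/[HA]) = 4.260 + log(0.174/0.402) = 4.260 -0.364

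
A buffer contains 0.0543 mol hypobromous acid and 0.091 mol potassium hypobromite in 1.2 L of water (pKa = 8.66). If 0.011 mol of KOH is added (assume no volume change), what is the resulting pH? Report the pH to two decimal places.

pH = 9.03

OH- converts HOBr to OBr-: HOBr → 0.0433 mol, OBr- → 0.102 mol.
pH = pKa + log([A⁻]/[HA]) = 8.66 + log(0.102/0.0433) = 8.66 +0.372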